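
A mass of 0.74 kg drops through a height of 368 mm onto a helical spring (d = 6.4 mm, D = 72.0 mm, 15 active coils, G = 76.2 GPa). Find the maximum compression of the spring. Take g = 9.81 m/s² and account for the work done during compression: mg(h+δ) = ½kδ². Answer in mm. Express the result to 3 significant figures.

45.9 mm

k = Gd⁴/(8D³N_a) = (76.2×10³)(6.4⁴)/(8·72.0³·15) = 2.8543 N/mm
W = mg = 0.74 × 9.81 = 7.2594 N
½kδ² − Wδ − Wh = 0 → δ = (W + √(W² + 2kWh))/k
δ = (7.2594 + √(52.699 + 15250.2))/2.8543 = (7.2594 + 123.7)/2.8543 = 45.883 mm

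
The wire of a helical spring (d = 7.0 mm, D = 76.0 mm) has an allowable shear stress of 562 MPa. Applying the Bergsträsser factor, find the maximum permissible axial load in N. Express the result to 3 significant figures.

C = D/d = 76.0/7.0 = 10.8571
K_B = (4C+2)/(4C−3) = 45.429/40.429 = 1.1237
τ_max = K·8FD/(πd³) → F_max = τ_allow·πd³/(8DK)
F_max = 562·π·7.0³/(8·76.0·1.1237) = 6.0559e+05/683.19 = 886.41 N

886 N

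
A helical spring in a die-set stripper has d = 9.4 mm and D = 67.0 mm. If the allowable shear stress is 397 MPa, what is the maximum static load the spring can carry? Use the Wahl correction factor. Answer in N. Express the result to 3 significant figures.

C = D/d = 67.0/9.4 = 7.1277
K_W = (4C−1)/(4C−4) + 0.615/C = 27.511/24.511 + 0.0863 = 1.2087
τ_max = K·8FD/(πd³) → F_max = τ_allow·πd³/(8DK)
F_max = 397·π·9.4³/(8·67.0·1.2087) = 1.0359e+06/647.85 = 1599 N

1600 N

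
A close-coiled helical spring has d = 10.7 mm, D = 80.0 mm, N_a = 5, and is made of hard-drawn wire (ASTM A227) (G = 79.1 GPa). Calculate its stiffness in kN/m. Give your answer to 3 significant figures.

k = Gd⁴/(8D³N_a) = (79.1×10³ × 10.7⁴) / (8 × 80.0³ × 5)
  = 1.03684e+09 / 2.048e+07 = 50.627 N/mm

50.6 kN/m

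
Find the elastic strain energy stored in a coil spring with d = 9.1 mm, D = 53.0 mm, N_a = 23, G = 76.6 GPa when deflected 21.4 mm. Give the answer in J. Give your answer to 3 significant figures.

4.39 J

k = Gd⁴/(8D³N_a) = (76.6×10³)(9.1⁴)/(8·53.0³·23) = 19.176 N/mm
U = ½kδ² = 0.5 × 19.176 × 21.4² = 4390.8 N·mm = 4.3908 J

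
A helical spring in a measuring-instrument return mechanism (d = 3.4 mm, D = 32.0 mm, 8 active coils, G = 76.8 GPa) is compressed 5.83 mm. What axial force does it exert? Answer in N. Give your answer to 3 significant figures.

k = Gd⁴/(8D³N_a) = (76.8×10³)(3.4⁴)/(8·32.0³·8) = 4.8938 N/mm
F = k·δ = 4.8938 × 5.83 = 28.531 N

28.5 N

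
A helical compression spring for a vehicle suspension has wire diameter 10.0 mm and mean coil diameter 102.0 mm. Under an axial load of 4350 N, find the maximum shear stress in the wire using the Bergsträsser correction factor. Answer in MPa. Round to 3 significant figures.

1280 MPa

Spring index C = D/d = 102.0/10.0 = 10.2000
K_B = (4C+2)/(4C−3) = 42.800/37.800 = 1.1323
τ₀ = 8FD/(πd³) = 8·4350·102.0/(π·10.0³) = 3.5496e+06/3141.6 = 1129.9 MPa
τ_max = K·τ₀ = 1.1323 × 1129.9 = 1279.3 MPa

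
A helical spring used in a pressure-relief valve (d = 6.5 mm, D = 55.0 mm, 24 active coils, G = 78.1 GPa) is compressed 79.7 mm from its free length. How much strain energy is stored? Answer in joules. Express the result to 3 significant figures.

13.9 J

k = Gd⁴/(8D³N_a) = (78.1×10³)(6.5⁴)/(8·55.0³·24) = 4.3643 N/mm
U = ½kδ² = 0.5 × 4.3643 × 79.7² = 13861 N·mm = 13.861 J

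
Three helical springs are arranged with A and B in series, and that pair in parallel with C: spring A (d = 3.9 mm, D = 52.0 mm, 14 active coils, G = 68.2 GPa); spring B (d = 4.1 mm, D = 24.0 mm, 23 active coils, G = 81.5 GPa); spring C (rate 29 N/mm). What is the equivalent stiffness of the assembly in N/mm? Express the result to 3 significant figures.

29.9 N/mm

k_A = Gd⁴/(8D³N_a) = (68.2×10³)(3.9⁴)/(8·52.0³·14) = 1.0019 N/mm
k_B = Gd⁴/(8D³N_a) = (81.5×10³)(4.1⁴)/(8·24.0³·23) = 9.054 N/mm
Springs A,B series: k_AB = 1/(1/1.0019+1/9.054) = 0.90206 N/mm; parallel with C: k_eq = 0.90206+29 = 29.902 N/mm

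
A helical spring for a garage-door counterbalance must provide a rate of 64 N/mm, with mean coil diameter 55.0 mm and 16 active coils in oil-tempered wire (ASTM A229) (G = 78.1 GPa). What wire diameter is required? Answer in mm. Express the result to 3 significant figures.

11.5 mm

d = (8D³N_a·k / G)^(1/4) = (8·55.0³·16·64 / (78.1×10³))^0.25
  = (17451)^0.25 = 11.4936 mm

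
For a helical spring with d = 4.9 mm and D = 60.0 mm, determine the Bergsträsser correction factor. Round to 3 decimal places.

C = D/d = 60.0/4.9 = 12.2449
K_B = (4C+2)/(4C−3) = 50.980/45.980 = 1.1087

1.109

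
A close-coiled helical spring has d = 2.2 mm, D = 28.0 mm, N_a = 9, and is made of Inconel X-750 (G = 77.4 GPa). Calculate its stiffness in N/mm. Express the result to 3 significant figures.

k = Gd⁴/(8D³N_a) = (77.4×10³ × 2.2⁴) / (8 × 28.0³ × 9)
  = 1.81314e+06 / 1.58054e+06 = 1.1472 N/mm

1.15 N/mm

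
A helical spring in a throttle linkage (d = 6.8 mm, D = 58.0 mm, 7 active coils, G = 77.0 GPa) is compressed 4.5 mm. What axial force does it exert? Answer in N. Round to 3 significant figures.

k = Gd⁴/(8D³N_a) = (77.0×10³)(6.8⁴)/(8·58.0³·7) = 15.068 N/mm
F = k·δ = 15.068 × 4.5 = 67.806 N

67.8 N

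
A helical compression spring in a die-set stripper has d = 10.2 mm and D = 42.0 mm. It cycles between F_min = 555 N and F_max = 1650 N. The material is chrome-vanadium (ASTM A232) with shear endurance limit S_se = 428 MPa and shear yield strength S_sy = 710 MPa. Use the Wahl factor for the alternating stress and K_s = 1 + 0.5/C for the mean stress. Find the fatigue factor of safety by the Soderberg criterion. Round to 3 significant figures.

C = D/d = 42.0/10.2 = 4.1176; K_W = (4C−1)/(4C−4)+0.615/C = 1.3899; K_s = 1+0.5/C = 1.1214
F_a = (F_max−F_min)/2 = 547.5 N; F_m = (F_max+F_min)/2 = 1102.5 N
τ_a = K_W·8F_aD/(πd³) = 1.3899 × 55.179 = 76.694 MPa
τ_m = K_s·8F_mD/(πd³) = 1.1214 × 111.11 = 124.61 MPa
Soderberg: 1/n_f = τ_a/S_se + τ_m/S_sy = 76.694/428 + 124.61/710 = 0.17919 + 0.17550 = 0.35469
n_f = 1/0.35469 = 2.819

2.82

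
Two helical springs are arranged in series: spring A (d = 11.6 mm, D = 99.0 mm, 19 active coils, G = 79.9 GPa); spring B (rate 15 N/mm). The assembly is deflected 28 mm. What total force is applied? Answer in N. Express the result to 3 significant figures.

166 N

k_A = Gd⁴/(8D³N_a) = (79.9×10³)(11.6⁴)/(8·99.0³·19) = 9.8091 N/mm
Series: 1/k_eq = 1/9.8091 + 1/15 = 0.16861; k_eq = 5.9308 N/mm
F = k_eq·δ = 5.9308·28 = 166.06 N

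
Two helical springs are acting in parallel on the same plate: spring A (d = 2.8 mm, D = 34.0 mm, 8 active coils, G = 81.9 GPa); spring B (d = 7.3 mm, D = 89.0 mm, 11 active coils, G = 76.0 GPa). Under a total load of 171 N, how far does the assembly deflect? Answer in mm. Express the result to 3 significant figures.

k_A = Gd⁴/(8D³N_a) = (81.9×10³)(2.8⁴)/(8·34.0³·8) = 2.0012 N/mm
k_B = Gd⁴/(8D³N_a) = (76.0×10³)(7.3⁴)/(8·89.0³·11) = 3.479 N/mm
Parallel: k_eq = 2.0012 + 3.479 = 5.4802 N/mm
δ = F/k_eq = 171/5.4802 = 31.203 mm

31.2 mm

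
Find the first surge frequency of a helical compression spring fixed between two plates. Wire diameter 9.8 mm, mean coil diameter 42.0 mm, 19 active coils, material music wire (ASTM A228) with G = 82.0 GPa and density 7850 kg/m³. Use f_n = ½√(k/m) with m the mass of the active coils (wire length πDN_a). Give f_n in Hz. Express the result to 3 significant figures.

k = Gd⁴/(8D³N_a) = (82.0×10³)(9.8⁴)/(8·42.0³·19) = 67.162 N/mm = 67162 N/m
Wire length L = πDN_a = π·42.0·19 = 2507 mm
m = ρ·(πd²/4)·L = 7850 × 75.43×10⁻⁶ m² × 2.507 m = 1.4844 kg
f_n = ½√(k/m) = 0.5·√(67162/1.4844) = 0.5·√(45244) = 106.35 Hz

106 Hz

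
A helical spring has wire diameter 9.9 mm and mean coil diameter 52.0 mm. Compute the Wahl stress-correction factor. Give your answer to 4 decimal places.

C = D/d = 52.0/9.9 = 5.2525
K_W = (4C−1)/(4C−4) + 0.615/C = 20.010/17.010 + 0.1171 = 1.2935

1.2935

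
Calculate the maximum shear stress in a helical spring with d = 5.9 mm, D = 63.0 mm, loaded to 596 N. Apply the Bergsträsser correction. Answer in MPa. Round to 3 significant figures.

524 MPa

Spring index C = D/d = 63.0/5.9 = 10.6780
K_B = (4C+2)/(4C−3) = 44.712/39.712 = 1.1259
τ₀ = 8FD/(πd³) = 8·596·63.0/(π·5.9³) = 300384/645.22 = 465.55 MPa
τ_max = K·τ₀ = 1.1259 × 465.55 = 524.17 MPa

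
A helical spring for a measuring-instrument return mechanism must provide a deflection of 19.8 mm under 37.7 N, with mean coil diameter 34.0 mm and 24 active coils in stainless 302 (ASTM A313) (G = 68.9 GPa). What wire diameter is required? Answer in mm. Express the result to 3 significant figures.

Required rate k = F/δ = 37.7/19.8 = 1.904 N/mm
d = (8D³N_a·k / G)^(1/4) = (8·34.0³·24·1.904 / (68.9×10³))^0.25
  = (208.54)^0.25 = 3.8001 mm

3.80 mm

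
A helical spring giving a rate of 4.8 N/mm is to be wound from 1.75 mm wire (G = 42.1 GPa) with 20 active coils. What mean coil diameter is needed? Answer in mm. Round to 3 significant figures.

D = (Gd⁴/(8N_a·k))^(1/3) = (42.1×10³·1.75⁴/(8·20·4.8))^(1/3)
  = (514.13)^(1/3) = 8.0111 mm

8.01 mm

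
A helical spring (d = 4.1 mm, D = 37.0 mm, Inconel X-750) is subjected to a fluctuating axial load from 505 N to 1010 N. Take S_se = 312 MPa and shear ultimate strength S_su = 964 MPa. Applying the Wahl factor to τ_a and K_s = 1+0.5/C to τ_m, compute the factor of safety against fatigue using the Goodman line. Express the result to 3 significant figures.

C = D/d = 37.0/4.1 = 9.0244; K_W = (4C−1)/(4C−4)+0.615/C = 1.1616; K_s = 1+0.5/C = 1.0554
F_a = (F_max−F_min)/2 = 252.5 N; F_m = (F_max+F_min)/2 = 757.5 N
τ_a = K_W·8F_aD/(πd³) = 1.1616 × 345.18 = 400.97 MPa
τ_m = K_s·8F_mD/(πd³) = 1.0554 × 1035.6 = 1092.9 MPa
Goodman: 1/n_f = τ_a/S_se + τ_m/S_su = 400.97/312 + 1092.9/964 = 1.28516 + 1.13374 = 2.4189
n_f = 1/2.4189 = 0.4134

0.413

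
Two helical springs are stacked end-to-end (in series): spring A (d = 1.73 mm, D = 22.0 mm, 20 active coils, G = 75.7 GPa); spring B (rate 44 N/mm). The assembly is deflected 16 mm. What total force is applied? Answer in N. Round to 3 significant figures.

6.31 N

k_A = Gd⁴/(8D³N_a) = (75.7×10³)(1.73⁴)/(8·22.0³·20) = 0.39801 N/mm
Series: 1/k_eq = 1/0.39801 + 1/44 = 2.5352; k_eq = 0.39444 N/mm
F = k_eq·δ = 0.39444·16 = 6.311 N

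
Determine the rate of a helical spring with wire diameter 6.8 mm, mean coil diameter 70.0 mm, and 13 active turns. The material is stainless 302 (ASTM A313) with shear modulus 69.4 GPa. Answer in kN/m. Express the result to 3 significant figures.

4.16 kN/m

k = Gd⁴/(8D³N_a) = (69.4×10³ × 6.8⁴) / (8 × 70.0³ × 13)
  = 1.48387e+08 / 3.5672e+07 = 4.1598 N/mm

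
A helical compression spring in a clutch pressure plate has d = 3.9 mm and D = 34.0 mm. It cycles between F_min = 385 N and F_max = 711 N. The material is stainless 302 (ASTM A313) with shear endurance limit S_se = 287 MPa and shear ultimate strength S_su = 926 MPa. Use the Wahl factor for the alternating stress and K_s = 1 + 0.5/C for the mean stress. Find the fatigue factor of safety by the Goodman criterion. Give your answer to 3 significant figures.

C = D/d = 34.0/3.9 = 8.7179; K_W = (4C−1)/(4C−4)+0.615/C = 1.1677; K_s = 1+0.5/C = 1.0574
F_a = (F_max−F_min)/2 = 163 N; F_m = (F_max+F_min)/2 = 548 N
τ_a = K_W·8F_aD/(πd³) = 1.1677 × 237.91 = 277.81 MPa
τ_m = K_s·8F_mD/(πd³) = 1.0574 × 799.84 = 845.72 MPa
Goodman: 1/n_f = τ_a/S_se + τ_m/S_su = 277.81/287 + 845.72/926 = 0.96799 + 0.91330 = 1.8813
n_f = 1/1.8813 = 0.5316

0.532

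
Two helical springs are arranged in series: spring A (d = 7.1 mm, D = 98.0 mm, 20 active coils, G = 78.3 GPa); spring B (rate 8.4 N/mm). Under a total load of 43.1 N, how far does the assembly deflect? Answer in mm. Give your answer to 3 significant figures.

37.8 mm

k_A = Gd⁴/(8D³N_a) = (78.3×10³)(7.1⁴)/(8·98.0³·20) = 1.3213 N/mm
Series: 1/k_eq = 1/1.3213 + 1/8.4 = 0.87589; k_eq = 1.1417 N/mm
δ = F/k_eq = 43.1/1.1417 = 37.751 mm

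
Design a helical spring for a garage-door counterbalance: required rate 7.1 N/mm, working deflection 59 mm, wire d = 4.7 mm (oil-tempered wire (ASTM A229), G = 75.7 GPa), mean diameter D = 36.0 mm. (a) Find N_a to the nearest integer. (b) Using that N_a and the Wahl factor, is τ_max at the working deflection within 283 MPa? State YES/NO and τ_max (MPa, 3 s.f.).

(a) 14 coils; (b) NO, τ_max = 439 MPa

N_a = Gd⁴/(8D³k) = (75.7×10³)(4.7⁴)/(8·36.0³·7.1) = 13.94 → N_a = 14
Actual rate k = Gd⁴/(8D³·14) = 7.0691 N/mm
Working load F = kδ = 7.0691·59 = 417.07 N
C = 36.0/4.7 = 7.6596; K_W = (4C−1)/(4C−4)+0.615/C = 1.1929
τ_max = K_W·8FD/(πd³) = 1.1929·368.27 = 439.31 MPa
τ_max > 283 MPa → exceeds allowable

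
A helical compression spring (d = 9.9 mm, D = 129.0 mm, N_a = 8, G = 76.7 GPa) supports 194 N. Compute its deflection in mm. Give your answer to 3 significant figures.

36.2 mm

k = Gd⁴/(8D³N_a) = (76.7×10³)(9.9⁴)/(8·129.0³·8) = 5.3627 N/mm
δ = F/k = 194 / 5.3627 = 36.176 mm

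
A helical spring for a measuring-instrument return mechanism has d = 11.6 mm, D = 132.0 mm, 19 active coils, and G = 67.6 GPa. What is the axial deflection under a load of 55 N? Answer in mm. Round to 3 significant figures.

15.7 mm

k = Gd⁴/(8D³N_a) = (67.6×10³)(11.6⁴)/(8·132.0³·19) = 3.5012 N/mm
δ = F/k = 55 / 3.5012 = 15.709 mm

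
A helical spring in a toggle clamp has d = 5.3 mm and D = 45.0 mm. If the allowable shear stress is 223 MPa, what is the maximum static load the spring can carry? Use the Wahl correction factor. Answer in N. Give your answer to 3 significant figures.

C = D/d = 45.0/5.3 = 8.4906
K_W = (4C−1)/(4C−4) + 0.615/C = 32.962/29.962 + 0.0724 = 1.1726
τ_max = K·8FD/(πd³) → F_max = τ_allow·πd³/(8DK)
F_max = 223·π·5.3³/(8·45.0·1.1726) = 1.043e+05/422.12 = 247.08 N

247 N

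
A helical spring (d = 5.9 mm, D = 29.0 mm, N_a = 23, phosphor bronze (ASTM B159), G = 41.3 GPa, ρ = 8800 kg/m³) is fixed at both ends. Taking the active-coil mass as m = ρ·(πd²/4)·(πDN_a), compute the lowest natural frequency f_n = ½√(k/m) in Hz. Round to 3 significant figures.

74.4 Hz

k = Gd⁴/(8D³N_a) = (41.3×10³)(5.9⁴)/(8·29.0³·23) = 11.152 N/mm = 11152 N/m
Wire length L = πDN_a = π·29.0·23 = 2095.4 mm
m = ρ·(πd²/4)·L = 8800 × 27.34×10⁻⁶ m² × 2.0954 m = 0.50414 kg
f_n = ½√(k/m) = 0.5·√(11152/0.50414) = 0.5·√(22120) = 74.365 Hz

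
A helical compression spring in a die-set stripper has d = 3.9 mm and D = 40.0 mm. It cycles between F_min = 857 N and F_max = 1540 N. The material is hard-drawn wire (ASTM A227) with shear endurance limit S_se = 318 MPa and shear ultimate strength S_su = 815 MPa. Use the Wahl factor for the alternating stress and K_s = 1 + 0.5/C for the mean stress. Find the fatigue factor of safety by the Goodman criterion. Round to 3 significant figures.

0.210

C = D/d = 40.0/3.9 = 10.2564; K_W = (4C−1)/(4C−4)+0.615/C = 1.1410; K_s = 1+0.5/C = 1.0488
F_a = (F_max−F_min)/2 = 341.5 N; F_m = (F_max+F_min)/2 = 1198.5 N
τ_a = K_W·8F_aD/(πd³) = 1.1410 × 586.4 = 669.08 MPa
τ_m = K_s·8F_mD/(πd³) = 1.0488 × 2058 = 2158.3 MPa
Goodman: 1/n_f = τ_a/S_se + τ_m/S_su = 669.08/318 + 2158.3/815 = 2.10402 + 2.64825 = 4.7523
n_f = 1/4.7523 = 0.2104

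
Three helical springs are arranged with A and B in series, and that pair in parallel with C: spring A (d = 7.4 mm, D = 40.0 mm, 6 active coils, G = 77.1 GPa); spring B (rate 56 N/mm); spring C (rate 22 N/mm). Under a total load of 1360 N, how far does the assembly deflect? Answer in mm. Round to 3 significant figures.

25.1 mm

k_A = Gd⁴/(8D³N_a) = (77.1×10³)(7.4⁴)/(8·40.0³·6) = 75.259 N/mm
Springs A,B series: k_AB = 1/(1/75.259+1/56) = 32.108 N/mm; parallel with C: k_eq = 32.108+22 = 54.108 N/mm
δ = F/k_eq = 1360/54.108 = 25.135 mm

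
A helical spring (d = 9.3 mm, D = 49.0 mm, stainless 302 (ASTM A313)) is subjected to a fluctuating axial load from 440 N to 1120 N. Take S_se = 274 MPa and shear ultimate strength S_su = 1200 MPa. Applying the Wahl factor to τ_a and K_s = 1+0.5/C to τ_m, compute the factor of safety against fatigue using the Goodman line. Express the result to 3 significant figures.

C = D/d = 49.0/9.3 = 5.2688; K_W = (4C−1)/(4C−4)+0.615/C = 1.2924; K_s = 1+0.5/C = 1.0949
F_a = (F_max−F_min)/2 = 340 N; F_m = (F_max+F_min)/2 = 780 N
τ_a = K_W·8F_aD/(πd³) = 1.2924 × 52.743 = 68.166 MPa
τ_m = K_s·8F_mD/(πd³) = 1.0949 × 121 = 132.48 MPa
Goodman: 1/n_f = τ_a/S_se + τ_m/S_su = 68.166/274 + 132.48/1200 = 0.24878 + 0.11040 = 0.35918
n_f = 1/0.35918 = 2.784

2.78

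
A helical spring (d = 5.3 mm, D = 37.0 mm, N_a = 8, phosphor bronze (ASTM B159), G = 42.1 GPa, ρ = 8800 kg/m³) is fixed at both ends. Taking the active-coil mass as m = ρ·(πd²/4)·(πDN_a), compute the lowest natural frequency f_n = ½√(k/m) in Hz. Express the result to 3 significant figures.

k = Gd⁴/(8D³N_a) = (42.1×10³)(5.3⁴)/(8·37.0³·8) = 10.247 N/mm = 10247 N/m
Wire length L = πDN_a = π·37.0·8 = 929.91 mm
m = ρ·(πd²/4)·L = 8800 × 22.062×10⁻⁶ m² × 0.92991 m = 0.18054 kg
f_n = ½√(k/m) = 0.5·√(10247/0.18054) = 0.5·√(56759) = 119.12 Hz

119 Hz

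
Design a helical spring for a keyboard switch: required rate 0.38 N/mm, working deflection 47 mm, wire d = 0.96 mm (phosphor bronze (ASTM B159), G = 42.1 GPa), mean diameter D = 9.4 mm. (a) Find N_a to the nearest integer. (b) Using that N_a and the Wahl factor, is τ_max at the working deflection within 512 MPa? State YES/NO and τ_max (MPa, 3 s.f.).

(a) 14 coils; (b) NO, τ_max = 561 MPa

N_a = Gd⁴/(8D³k) = (42.1×10³)(0.96⁴)/(8·9.4³·0.38) = 14.16 → N_a = 14
Actual rate k = Gd⁴/(8D³·14) = 0.38438 N/mm
Working load F = kδ = 0.38438·47 = 18.066 N
C = 9.4/0.96 = 9.7917; K_W = (4C−1)/(4C−4)+0.615/C = 1.1481
τ_max = K_W·8FD/(πd³) = 1.1481·488.78 = 561.18 MPa
τ_max > 512 MPa → exceeds allowable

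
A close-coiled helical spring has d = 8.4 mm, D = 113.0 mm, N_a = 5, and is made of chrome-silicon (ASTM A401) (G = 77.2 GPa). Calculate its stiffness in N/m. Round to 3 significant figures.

6660 N/m

k = Gd⁴/(8D³N_a) = (77.2×10³ × 8.4⁴) / (8 × 113.0³ × 5)
  = 3.84357e+08 / 5.77159e+07 = 6.6595 N/mm = 6659.5 N/m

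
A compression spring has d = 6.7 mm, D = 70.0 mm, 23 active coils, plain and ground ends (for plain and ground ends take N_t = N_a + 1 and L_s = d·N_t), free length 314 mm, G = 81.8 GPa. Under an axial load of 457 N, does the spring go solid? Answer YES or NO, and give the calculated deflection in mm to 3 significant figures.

k = Gd⁴/(8D³N_a) = (81.8×10³)(6.7⁴)/(8·70.0³·23) = 2.6118 N/mm
N_t = 24; L_s = 6.7·24 = 160.8 mm; δ_solid = L₀ − L_s = 314 − 160.8 = 153.2 mm
δ = F/k = 457/2.6118 = 174.97 mm
δ ≥ δ_solid → spring goes solid

YES, δ = 175 mm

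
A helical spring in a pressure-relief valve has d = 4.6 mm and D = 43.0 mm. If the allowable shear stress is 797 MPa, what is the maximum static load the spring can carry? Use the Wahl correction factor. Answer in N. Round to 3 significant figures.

613 N

C = D/d = 43.0/4.6 = 9.3478
K_W = (4C−1)/(4C−4) + 0.615/C = 36.391/33.391 + 0.0658 = 1.1556
τ_max = K·8FD/(πd³) → F_max = τ_allow·πd³/(8DK)
F_max = 797·π·4.6³/(8·43.0·1.1556) = 2.4371e+05/397.54 = 613.06 N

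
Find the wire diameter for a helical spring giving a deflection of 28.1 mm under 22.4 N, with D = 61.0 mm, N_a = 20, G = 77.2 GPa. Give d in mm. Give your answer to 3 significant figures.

Required rate k = F/δ = 22.4/28.1 = 0.79715 N/mm
d = (8D³N_a·k / G)^(1/4) = (8·61.0³·20·0.79715 / (77.2×10³))^0.25
  = (375)^0.25 = 4.4006 mm

4.40 mm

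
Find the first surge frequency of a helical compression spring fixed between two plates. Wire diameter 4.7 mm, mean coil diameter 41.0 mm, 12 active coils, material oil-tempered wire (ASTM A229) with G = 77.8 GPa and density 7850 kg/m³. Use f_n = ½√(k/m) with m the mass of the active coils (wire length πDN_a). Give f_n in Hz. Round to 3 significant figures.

82.5 Hz

k = Gd⁴/(8D³N_a) = (77.8×10³)(4.7⁴)/(8·41.0³·12) = 5.7378 N/mm = 5737.8 N/m
Wire length L = πDN_a = π·41.0·12 = 1545.7 mm
m = ρ·(πd²/4)·L = 7850 × 17.349×10⁻⁶ m² × 1.5457 m = 0.21051 kg
f_n = ½√(k/m) = 0.5·√(5737.8/0.21051) = 0.5·√(27257) = 82.548 Hz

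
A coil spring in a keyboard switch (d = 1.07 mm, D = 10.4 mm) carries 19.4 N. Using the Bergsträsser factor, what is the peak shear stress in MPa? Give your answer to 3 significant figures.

478 MPa

Spring index C = D/d = 10.4/1.07 = 9.7196
K_B = (4C+2)/(4C−3) = 40.879/35.879 = 1.1394
τ₀ = 8FD/(πd³) = 8·19.4·10.4/(π·1.07³) = 1614.08/3.8486 = 419.4 MPa
τ_max = K·τ₀ = 1.1394 × 419.4 = 477.84 MPa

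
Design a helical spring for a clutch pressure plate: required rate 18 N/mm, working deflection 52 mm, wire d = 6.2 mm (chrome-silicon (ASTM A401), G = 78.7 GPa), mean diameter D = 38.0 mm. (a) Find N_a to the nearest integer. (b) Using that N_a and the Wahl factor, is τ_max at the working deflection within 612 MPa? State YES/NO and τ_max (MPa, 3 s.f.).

N_a = Gd⁴/(8D³k) = (78.7×10³)(6.2⁴)/(8·38.0³·18) = 14.72 → N_a = 15
Actual rate k = Gd⁴/(8D³·15) = 17.661 N/mm
Working load F = kδ = 17.661·52 = 918.36 N
C = 38.0/6.2 = 6.1290; K_W = (4C−1)/(4C−4)+0.615/C = 1.2466
τ_max = K_W·8FD/(πd³) = 1.2466·372.87 = 464.81 MPa
τ_max ≤ 612 MPa → acceptable

(a) 15 coils; (b) YES, τ_max = 465 MPa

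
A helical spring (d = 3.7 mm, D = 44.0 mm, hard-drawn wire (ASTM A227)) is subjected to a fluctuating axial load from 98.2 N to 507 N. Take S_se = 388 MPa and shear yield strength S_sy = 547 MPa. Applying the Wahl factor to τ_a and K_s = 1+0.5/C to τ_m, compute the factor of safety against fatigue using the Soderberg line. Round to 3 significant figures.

0.387

C = D/d = 44.0/3.7 = 11.8919; K_W = (4C−1)/(4C−4)+0.615/C = 1.1206; K_s = 1+0.5/C = 1.0420
F_a = (F_max−F_min)/2 = 204.4 N; F_m = (F_max+F_min)/2 = 302.6 N
τ_a = K_W·8F_aD/(πd³) = 1.1206 × 452.14 = 506.65 MPa
τ_m = K_s·8F_mD/(πd³) = 1.0420 × 669.36 = 697.5 MPa
Soderberg: 1/n_f = τ_a/S_se + τ_m/S_sy = 506.65/388 + 697.5/547 = 1.30580 + 1.27513 = 2.5809
n_f = 1/2.5809 = 0.3875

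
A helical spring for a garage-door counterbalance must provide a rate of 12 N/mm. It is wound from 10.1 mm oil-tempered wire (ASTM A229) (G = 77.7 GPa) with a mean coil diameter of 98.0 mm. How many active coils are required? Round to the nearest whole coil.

9

N_a = Gd⁴/(8D³k) = (77.7×10³ × 10.1⁴)/(8 × 98.0³ × 12)
    = 8.08549e+08 / 9.03544e+07 = 8.949 → 9 coils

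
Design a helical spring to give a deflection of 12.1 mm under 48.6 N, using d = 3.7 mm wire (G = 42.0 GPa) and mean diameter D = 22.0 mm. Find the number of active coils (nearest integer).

Required rate k = F/δ = 48.6/12.1 = 4.0165 N/mm
N_a = Gd⁴/(8D³k) = (42.0×10³ × 3.7⁴)/(8 × 22.0³ × 4.0165)
    = 7.87148e+06 / 342144 = 23.01 → 23 coils

23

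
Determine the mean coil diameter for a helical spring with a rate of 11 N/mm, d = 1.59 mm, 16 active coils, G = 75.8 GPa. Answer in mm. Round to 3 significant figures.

D = (Gd⁴/(8N_a·k))^(1/3) = (75.8×10³·1.59⁴/(8·16·11))^(1/3)
  = (344.077)^(1/3) = 7.0073 mm

7.01 mm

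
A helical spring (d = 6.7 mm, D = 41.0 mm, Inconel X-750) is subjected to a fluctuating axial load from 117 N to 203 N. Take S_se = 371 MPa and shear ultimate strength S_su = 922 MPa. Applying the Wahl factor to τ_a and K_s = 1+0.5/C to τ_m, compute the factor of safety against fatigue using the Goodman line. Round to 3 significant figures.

8.67

C = D/d = 41.0/6.7 = 6.1194; K_W = (4C−1)/(4C−4)+0.615/C = 1.2470; K_s = 1+0.5/C = 1.0817
F_a = (F_max−F_min)/2 = 43 N; F_m = (F_max+F_min)/2 = 160 N
τ_a = K_W·8F_aD/(πd³) = 1.2470 × 14.927 = 18.614 MPa
τ_m = K_s·8F_mD/(πd³) = 1.0817 × 55.542 = 60.08 MPa
Goodman: 1/n_f = τ_a/S_se + τ_m/S_su = 18.614/371 + 60.08/922 = 0.05017 + 0.06516 = 0.11533
n_f = 1/0.11533 = 8.67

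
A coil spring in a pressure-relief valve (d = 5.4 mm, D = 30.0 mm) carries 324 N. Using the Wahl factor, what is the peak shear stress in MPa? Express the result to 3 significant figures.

200 MPa

Spring index C = D/d = 30.0/5.4 = 5.5556
K_W = (4C−1)/(4C−4) + 0.615/C = 21.222/18.222 + 0.1107 = 1.2753
τ₀ = 8FD/(πd³) = 8·324·30.0/(π·5.4³) = 77760/494.69 = 157.19 MPa
τ_max = K·τ₀ = 1.2753 × 157.19 = 200.47 MPa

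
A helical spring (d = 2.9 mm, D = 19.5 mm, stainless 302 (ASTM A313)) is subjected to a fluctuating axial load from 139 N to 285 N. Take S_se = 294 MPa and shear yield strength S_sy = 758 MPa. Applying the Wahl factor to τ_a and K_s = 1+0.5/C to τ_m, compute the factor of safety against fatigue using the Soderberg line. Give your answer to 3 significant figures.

C = D/d = 19.5/2.9 = 6.7241; K_W = (4C−1)/(4C−4)+0.615/C = 1.2225; K_s = 1+0.5/C = 1.0744
F_a = (F_max−F_min)/2 = 73 N; F_m = (F_max+F_min)/2 = 212 N
τ_a = K_W·8F_aD/(πd³) = 1.2225 × 148.63 = 181.7 MPa
τ_m = K_s·8F_mD/(πd³) = 1.0744 × 431.63 = 463.73 MPa
Soderberg: 1/n_f = τ_a/S_se + τ_m/S_sy = 181.7/294 + 463.73/758 = 0.61802 + 0.61178 = 1.2298
n_f = 1/1.2298 = 0.8131

0.813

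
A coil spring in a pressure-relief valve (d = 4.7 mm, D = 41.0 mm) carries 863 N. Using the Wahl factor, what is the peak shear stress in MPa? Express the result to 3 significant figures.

Spring index C = D/d = 41.0/4.7 = 8.7234
K_W = (4C−1)/(4C−4) + 0.615/C = 33.894/30.894 + 0.0705 = 1.1676
τ₀ = 8FD/(πd³) = 8·863·41.0/(π·4.7³) = 283064/326.17 = 867.84 MPa
τ_max = K·τ₀ = 1.1676 × 867.84 = 1013.3 MPa

1010 MPa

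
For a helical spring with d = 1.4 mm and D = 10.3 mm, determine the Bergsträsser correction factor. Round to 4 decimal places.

C = D/d = 10.3/1.4 = 7.3571
K_B = (4C+2)/(4C−3) = 31.429/26.429 = 1.1892

1.1892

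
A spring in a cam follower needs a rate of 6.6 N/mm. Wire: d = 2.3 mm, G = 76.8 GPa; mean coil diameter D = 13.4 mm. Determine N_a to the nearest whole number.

N_a = Gd⁴/(8D³k) = (76.8×10³ × 2.3⁴)/(8 × 13.4³ × 6.6)
    = 2.14918e+06 / 127042 = 16.92 → 17 coils

17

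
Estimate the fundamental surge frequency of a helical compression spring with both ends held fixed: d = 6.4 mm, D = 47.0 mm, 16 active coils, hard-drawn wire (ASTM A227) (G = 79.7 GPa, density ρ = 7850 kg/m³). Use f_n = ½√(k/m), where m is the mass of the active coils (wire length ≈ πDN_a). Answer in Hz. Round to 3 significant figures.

k = Gd⁴/(8D³N_a) = (79.7×10³)(6.4⁴)/(8·47.0³·16) = 10.062 N/mm = 10062 N/m
Wire length L = πDN_a = π·47.0·16 = 2362.5 mm
m = ρ·(πd²/4)·L = 7850 × 32.17×10⁻⁶ m² × 2.3625 m = 0.59661 kg
f_n = ½√(k/m) = 0.5·√(10062/0.59661) = 0.5·√(16865) = 64.933 Hz

64.9 Hz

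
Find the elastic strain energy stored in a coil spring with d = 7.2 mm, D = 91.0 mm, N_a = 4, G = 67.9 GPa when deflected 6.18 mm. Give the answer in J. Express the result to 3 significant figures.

k = Gd⁴/(8D³N_a) = (67.9×10³)(7.2⁴)/(8·91.0³·4) = 7.567 N/mm
U = ½kδ² = 0.5 × 7.567 × 6.18² = 144.5 N·mm = 0.1445 J

0.145 J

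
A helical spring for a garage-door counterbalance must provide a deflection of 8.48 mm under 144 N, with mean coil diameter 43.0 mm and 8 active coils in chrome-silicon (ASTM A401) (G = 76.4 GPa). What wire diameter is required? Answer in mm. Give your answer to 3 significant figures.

5.80 mm

Required rate k = F/δ = 144/8.48 = 16.981 N/mm
d = (8D³N_a·k / G)^(1/4) = (8·43.0³·8·16.981 / (76.4×10³))^0.25
  = (1131)^0.25 = 5.7992 mm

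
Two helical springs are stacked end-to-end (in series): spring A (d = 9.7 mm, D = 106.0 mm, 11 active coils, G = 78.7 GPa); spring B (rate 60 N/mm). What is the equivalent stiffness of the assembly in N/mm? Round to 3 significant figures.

k_A = Gd⁴/(8D³N_a) = (78.7×10³)(9.7⁴)/(8·106.0³·11) = 6.6475 N/mm
Series: 1/k_eq = 1/6.6475 + 1/60 = 0.1671; k_eq = 5.9845 N/mm

5.98 N/mm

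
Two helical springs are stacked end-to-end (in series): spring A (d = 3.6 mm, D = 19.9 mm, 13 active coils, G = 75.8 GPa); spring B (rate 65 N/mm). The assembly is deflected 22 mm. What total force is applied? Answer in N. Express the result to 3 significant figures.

k_A = Gd⁴/(8D³N_a) = (75.8×10³)(3.6⁴)/(8·19.9³·13) = 15.534 N/mm
Series: 1/k_eq = 1/15.534 + 1/65 = 0.079759; k_eq = 12.538 N/mm
F = k_eq·δ = 12.538·22 = 275.83 N

276 N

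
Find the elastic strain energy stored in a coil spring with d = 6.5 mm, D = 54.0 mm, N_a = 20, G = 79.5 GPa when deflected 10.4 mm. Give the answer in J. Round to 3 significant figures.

k = Gd⁴/(8D³N_a) = (79.5×10³)(6.5⁴)/(8·54.0³·20) = 5.6327 N/mm
U = ½kδ² = 0.5 × 5.6327 × 10.4² = 304.62 N·mm = 0.30462 J

0.305 J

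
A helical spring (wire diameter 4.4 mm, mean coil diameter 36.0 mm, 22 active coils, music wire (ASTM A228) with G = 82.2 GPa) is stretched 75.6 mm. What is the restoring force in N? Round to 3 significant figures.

284 N

k = Gd⁴/(8D³N_a) = (82.2×10³)(4.4⁴)/(8·36.0³·22) = 3.752 N/mm
F = k·δ = 3.752 × 75.6 = 283.65 N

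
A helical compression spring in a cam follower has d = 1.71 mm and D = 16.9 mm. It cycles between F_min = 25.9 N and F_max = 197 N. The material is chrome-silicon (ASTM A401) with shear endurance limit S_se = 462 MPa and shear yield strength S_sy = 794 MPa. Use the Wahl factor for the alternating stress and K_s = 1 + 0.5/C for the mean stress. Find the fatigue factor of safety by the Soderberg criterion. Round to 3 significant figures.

0.323

C = D/d = 16.9/1.71 = 9.8830; K_W = (4C−1)/(4C−4)+0.615/C = 1.1467; K_s = 1+0.5/C = 1.0506
F_a = (F_max−F_min)/2 = 85.55 N; F_m = (F_max+F_min)/2 = 111.45 N
τ_a = K_W·8F_aD/(πd³) = 1.1467 × 736.31 = 844.29 MPa
τ_m = K_s·8F_mD/(πd³) = 1.0506 × 959.22 = 1007.7 MPa
Soderberg: 1/n_f = τ_a/S_se + τ_m/S_sy = 844.29/462 + 1007.7/794 = 1.82747 + 1.26921 = 3.0967
n_f = 1/3.0967 = 0.3229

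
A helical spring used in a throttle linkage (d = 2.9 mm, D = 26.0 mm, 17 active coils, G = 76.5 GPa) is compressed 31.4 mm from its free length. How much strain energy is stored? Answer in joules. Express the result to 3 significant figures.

1.12 J

k = Gd⁴/(8D³N_a) = (76.5×10³)(2.9⁴)/(8·26.0³·17) = 2.2636 N/mm
U = ½kδ² = 0.5 × 2.2636 × 31.4² = 1115.9 N·mm = 1.1159 J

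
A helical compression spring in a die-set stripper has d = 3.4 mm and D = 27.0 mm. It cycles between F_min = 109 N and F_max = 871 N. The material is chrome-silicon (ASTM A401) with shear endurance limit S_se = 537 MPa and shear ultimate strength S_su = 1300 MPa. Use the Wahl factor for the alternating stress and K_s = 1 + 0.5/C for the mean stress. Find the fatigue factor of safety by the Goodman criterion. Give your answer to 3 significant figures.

0.460

C = D/d = 27.0/3.4 = 7.9412; K_W = (4C−1)/(4C−4)+0.615/C = 1.1855; K_s = 1+0.5/C = 1.0630
F_a = (F_max−F_min)/2 = 381 N; F_m = (F_max+F_min)/2 = 490 N
τ_a = K_W·8F_aD/(πd³) = 1.1855 × 666.49 = 790.12 MPa
τ_m = K_s·8F_mD/(πd³) = 1.0630 × 857.16 = 911.13 MPa
Goodman: 1/n_f = τ_a/S_se + τ_m/S_su = 790.12/537 + 911.13/1300 = 1.47136 + 0.70087 = 2.1722
n_f = 1/2.1722 = 0.4604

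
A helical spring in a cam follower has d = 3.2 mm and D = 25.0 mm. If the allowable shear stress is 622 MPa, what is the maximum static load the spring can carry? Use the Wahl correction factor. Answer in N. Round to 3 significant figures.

C = D/d = 25.0/3.2 = 7.8125
K_W = (4C−1)/(4C−4) + 0.615/C = 30.250/27.250 + 0.0787 = 1.1888
τ_max = K·8FD/(πd³) → F_max = τ_allow·πd³/(8DK)
F_max = 622·π·3.2³/(8·25.0·1.1888) = 64031/237.76 = 269.31 N

269 N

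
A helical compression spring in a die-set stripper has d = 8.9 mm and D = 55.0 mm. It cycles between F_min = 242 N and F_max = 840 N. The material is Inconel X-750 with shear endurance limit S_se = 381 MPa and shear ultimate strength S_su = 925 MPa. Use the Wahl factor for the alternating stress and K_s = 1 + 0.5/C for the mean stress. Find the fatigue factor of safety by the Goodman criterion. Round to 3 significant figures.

C = D/d = 55.0/8.9 = 6.1798; K_W = (4C−1)/(4C−4)+0.615/C = 1.2443; K_s = 1+0.5/C = 1.0809
F_a = (F_max−F_min)/2 = 299 N; F_m = (F_max+F_min)/2 = 541 N
τ_a = K_W·8F_aD/(πd³) = 1.2443 × 59.402 = 73.915 MPa
τ_m = K_s·8F_mD/(πd³) = 1.0809 × 107.48 = 116.18 MPa
Goodman: 1/n_f = τ_a/S_se + τ_m/S_su = 73.915/381 + 116.18/925 = 0.19400 + 0.12560 = 0.3196
n_f = 1/0.3196 = 3.129

3.13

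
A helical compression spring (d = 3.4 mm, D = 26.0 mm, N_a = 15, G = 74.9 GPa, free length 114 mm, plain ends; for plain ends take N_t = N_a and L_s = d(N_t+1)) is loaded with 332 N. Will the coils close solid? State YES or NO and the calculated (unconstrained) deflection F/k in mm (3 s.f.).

YES, δ = 70.0 mm

k = Gd⁴/(8D³N_a) = (74.9×10³)(3.4⁴)/(8·26.0³·15) = 4.7457 N/mm
N_t = 15; L_s = 3.4·16 = 54.4 mm; δ_solid = L₀ − L_s = 114 − 54.4 = 59.6 mm
δ = F/k = 332/4.7457 = 69.959 mm
δ ≥ δ_solid → spring goes solid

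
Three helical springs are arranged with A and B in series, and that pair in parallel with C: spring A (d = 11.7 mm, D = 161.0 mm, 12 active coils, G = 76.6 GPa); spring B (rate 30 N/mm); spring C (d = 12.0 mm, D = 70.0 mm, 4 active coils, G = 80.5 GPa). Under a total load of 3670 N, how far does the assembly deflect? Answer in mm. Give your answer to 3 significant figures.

k_A = Gd⁴/(8D³N_a) = (76.6×10³)(11.7⁴)/(8·161.0³·12) = 3.5828 N/mm
k_C = Gd⁴/(8D³N_a) = (80.5×10³)(12.0⁴)/(8·70.0³·4) = 152.08 N/mm
Springs A,B series: k_AB = 1/(1/3.5828+1/30) = 3.2006 N/mm; parallel with C: k_eq = 3.2006+152.08 = 155.28 N/mm
δ = F/k_eq = 3670/155.28 = 23.634 mm

23.6 mm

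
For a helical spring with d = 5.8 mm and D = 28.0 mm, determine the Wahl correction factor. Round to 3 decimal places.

1.323

C = D/d = 28.0/5.8 = 4.8276
K_W = (4C−1)/(4C−4) + 0.615/C = 18.310/15.310 + 0.1274 = 1.3233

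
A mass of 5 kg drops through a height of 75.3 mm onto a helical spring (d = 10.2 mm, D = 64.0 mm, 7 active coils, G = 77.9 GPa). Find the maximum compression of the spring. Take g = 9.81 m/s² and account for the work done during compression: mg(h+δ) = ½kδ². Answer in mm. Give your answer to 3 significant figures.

12.2 mm

k = Gd⁴/(8D³N_a) = (77.9×10³)(10.2⁴)/(8·64.0³·7) = 57.439 N/mm
W = mg = 5 × 9.81 = 49.05 N
½kδ² − Wδ − Wh = 0 → δ = (W + √(W² + 2kWh))/k
δ = (49.05 + √(2405.9 + 424301))/57.439 = (49.05 + 653.23)/57.439 = 12.226 mm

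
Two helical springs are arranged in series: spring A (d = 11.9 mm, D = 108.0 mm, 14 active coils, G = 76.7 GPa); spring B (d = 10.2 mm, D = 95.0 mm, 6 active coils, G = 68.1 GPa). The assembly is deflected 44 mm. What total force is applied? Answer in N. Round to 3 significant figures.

298 N

k_A = Gd⁴/(8D³N_a) = (76.7×10³)(11.9⁴)/(8·108.0³·14) = 10.902 N/mm
k_B = Gd⁴/(8D³N_a) = (68.1×10³)(10.2⁴)/(8·95.0³·6) = 17.912 N/mm
Series: 1/k_eq = 1/10.902 + 1/17.912 = 0.14756; k_eq = 6.777 N/mm
F = k_eq·δ = 6.777·44 = 298.19 N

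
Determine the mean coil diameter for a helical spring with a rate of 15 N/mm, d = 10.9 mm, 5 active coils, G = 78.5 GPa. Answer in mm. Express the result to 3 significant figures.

123 mm

D = (Gd⁴/(8N_a·k))^(1/3) = (78.5×10³·10.9⁴/(8·5·15))^(1/3)
  = (1.84682e+06)^(1/3) = 122.6897 mm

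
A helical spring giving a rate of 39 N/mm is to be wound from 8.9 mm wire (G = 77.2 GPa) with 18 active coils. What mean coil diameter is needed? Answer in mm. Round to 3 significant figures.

44.2 mm

D = (Gd⁴/(8N_a·k))^(1/3) = (77.2×10³·8.9⁴/(8·18·39))^(1/3)
  = (86248.2)^(1/3) = 44.1825 mm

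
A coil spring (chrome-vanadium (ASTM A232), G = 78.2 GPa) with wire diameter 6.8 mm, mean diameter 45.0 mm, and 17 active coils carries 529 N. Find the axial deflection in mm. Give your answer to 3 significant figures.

k = Gd⁴/(8D³N_a) = (78.2×10³)(6.8⁴)/(8·45.0³·17) = 13.492 N/mm
δ = F/k = 529 / 13.492 = 39.209 mm

39.2 mm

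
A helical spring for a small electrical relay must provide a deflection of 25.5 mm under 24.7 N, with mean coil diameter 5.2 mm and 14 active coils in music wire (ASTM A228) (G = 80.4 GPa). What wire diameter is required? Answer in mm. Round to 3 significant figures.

Required rate k = F/δ = 24.7/25.5 = 0.96863 N/mm
d = (8D³N_a·k / G)^(1/4) = (8·5.2³·14·0.96863 / (80.4×10³))^0.25
  = (0.18973)^0.25 = 0.6600 mm

0.660 mm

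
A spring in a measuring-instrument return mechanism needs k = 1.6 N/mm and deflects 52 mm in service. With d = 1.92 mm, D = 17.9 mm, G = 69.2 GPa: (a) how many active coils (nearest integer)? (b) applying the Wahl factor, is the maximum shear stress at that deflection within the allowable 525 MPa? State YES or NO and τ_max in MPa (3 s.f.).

(a) 13 coils; (b) NO, τ_max = 610 MPa

N_a = Gd⁴/(8D³k) = (69.2×10³)(1.92⁴)/(8·17.9³·1.6) = 12.81 → N_a = 13
Actual rate k = Gd⁴/(8D³·13) = 1.5766 N/mm
Working load F = kδ = 1.5766·52 = 81.983 N
C = 17.9/1.92 = 9.3229; K_W = (4C−1)/(4C−4)+0.615/C = 1.1561
τ_max = K_W·8FD/(πd³) = 1.1561·527.97 = 610.38 MPa
τ_max > 525 MPa → exceeds allowable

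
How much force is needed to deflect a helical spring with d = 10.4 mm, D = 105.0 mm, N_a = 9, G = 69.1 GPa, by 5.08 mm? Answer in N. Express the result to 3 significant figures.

k = Gd⁴/(8D³N_a) = (69.1×10³)(10.4⁴)/(8·105.0³·9) = 9.6986 N/mm
F = k·δ = 9.6986 × 5.08 = 49.269 N

49.3 N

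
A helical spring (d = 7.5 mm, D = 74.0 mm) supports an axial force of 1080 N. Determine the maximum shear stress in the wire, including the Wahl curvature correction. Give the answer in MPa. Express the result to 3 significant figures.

Spring index C = D/d = 74.0/7.5 = 9.8667
K_W = (4C−1)/(4C−4) + 0.615/C = 38.467/35.467 + 0.0623 = 1.1469
τ₀ = 8FD/(πd³) = 8·1080·74.0/(π·7.5³) = 639360/1325.4 = 482.4 MPa
τ_max = K·τ₀ = 1.1469 × 482.4 = 553.28 MPa

553 MPa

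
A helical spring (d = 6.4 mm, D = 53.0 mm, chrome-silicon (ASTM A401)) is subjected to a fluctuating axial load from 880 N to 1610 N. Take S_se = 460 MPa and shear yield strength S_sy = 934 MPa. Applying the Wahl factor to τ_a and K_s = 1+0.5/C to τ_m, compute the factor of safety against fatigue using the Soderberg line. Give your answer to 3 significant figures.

0.827

C = D/d = 53.0/6.4 = 8.2812; K_W = (4C−1)/(4C−4)+0.615/C = 1.1773; K_s = 1+0.5/C = 1.0604
F_a = (F_max−F_min)/2 = 365 N; F_m = (F_max+F_min)/2 = 1245 N
τ_a = K_W·8F_aD/(πd³) = 1.1773 × 187.92 = 221.23 MPa
τ_m = K_s·8F_mD/(πd³) = 1.0604 × 640.98 = 679.68 MPa
Soderberg: 1/n_f = τ_a/S_se + τ_m/S_sy = 221.23/460 + 679.68/934 = 0.48094 + 0.72771 = 1.2086
n_f = 1/1.2086 = 0.8274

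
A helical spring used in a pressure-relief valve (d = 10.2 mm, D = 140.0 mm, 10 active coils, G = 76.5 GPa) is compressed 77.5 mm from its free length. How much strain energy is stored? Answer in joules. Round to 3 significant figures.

k = Gd⁴/(8D³N_a) = (76.5×10³)(10.2⁴)/(8·140.0³·10) = 3.7721 N/mm
U = ½kδ² = 0.5 × 3.7721 × 77.5² = 11328 N·mm = 11.328 J

11.3 J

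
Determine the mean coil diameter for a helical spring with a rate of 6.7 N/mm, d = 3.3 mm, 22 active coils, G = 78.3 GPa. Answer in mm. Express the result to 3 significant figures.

19.9 mm

D = (Gd⁴/(8N_a·k))^(1/3) = (78.3×10³·3.3⁴/(8·22·6.7))^(1/3)
  = (7874.63)^(1/3) = 19.8950 mm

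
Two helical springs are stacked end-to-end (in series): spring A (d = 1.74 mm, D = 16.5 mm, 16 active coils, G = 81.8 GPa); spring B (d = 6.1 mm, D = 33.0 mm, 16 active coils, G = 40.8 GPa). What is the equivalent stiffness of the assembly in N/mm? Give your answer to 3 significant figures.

k_A = Gd⁴/(8D³N_a) = (81.8×10³)(1.74⁴)/(8·16.5³·16) = 1.304 N/mm
k_B = Gd⁴/(8D³N_a) = (40.8×10³)(6.1⁴)/(8·33.0³·16) = 12.281 N/mm
Series: 1/k_eq = 1/1.304 + 1/12.281 = 0.84828; k_eq = 1.1789 N/mm

1.18 N/mm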